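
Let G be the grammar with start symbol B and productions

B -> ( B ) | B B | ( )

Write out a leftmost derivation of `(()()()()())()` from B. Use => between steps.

B => BB => (B)B => (BB)B => (BBB)B => (BBBB)B => (BBBBB)B => (()BBBB)B => (()()BBB)B => (()()()BB)B => (()()()()B)B => (()()()()())B => (()()()()())()

B => BB   [B -> B B]
BB => (B)B   [B -> ( B )]
(B)B => (BB)B   [B -> B B]
(BB)B => (BBB)B   [B -> B B]
(BBB)B => (BBBB)B   [B -> B B]
(BBBB)B => (BBBBB)B   [B -> B B]
(BBBBB)B => (()BBBB)B   [B -> ( )]
(()BBBB)B => (()()BBB)B   [B -> ( )]
(()()BBB)B => (()()()BB)B   [B -> ( )]
(()()()BB)B => (()()()()B)B   [B -> ( )]
(()()()()B)B => (()()()()())B   [B -> ( )]
(()()()()())B => (()()()()())()   [B -> ( )]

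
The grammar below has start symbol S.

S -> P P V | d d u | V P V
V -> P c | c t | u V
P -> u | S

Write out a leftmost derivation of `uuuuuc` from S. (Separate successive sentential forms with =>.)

S => PPV   [S -> P P V]
PPV => uPV   [P -> u]
uPV => uuV   [P -> u]
uuV => uuuV   [V -> u V]
uuuV => uuuuV   [V -> u V]
uuuuV => uuuuPc   [V -> P c]
uuuuPc => uuuuuc   [P -> u]

S=>PPV=>uPV=>uuV=>uuuV=>uuuuV=>uuuuPc=>uuuuuc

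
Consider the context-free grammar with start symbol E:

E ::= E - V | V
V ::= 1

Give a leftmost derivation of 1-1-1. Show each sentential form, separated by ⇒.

E ⇒ E-V ⇒ E-V-V ⇒ V-V-V ⇒ 1-V-V ⇒ 1-1-V ⇒ 1-1-1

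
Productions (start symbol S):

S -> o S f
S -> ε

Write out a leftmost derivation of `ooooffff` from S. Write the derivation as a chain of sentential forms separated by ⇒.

S ⇒ oSf ⇒ ooSff ⇒ oooSfff ⇒ ooooSffff ⇒ ooooffff

S ⇒ oSf   [S -> o S f]
oSf ⇒ ooSff   [S -> o S f]
ooSff ⇒ oooSfff   [S -> o S f]
oooSfff ⇒ ooooSffff   [S -> o S f]
ooooSffff ⇒ ooooffff   [S -> ε]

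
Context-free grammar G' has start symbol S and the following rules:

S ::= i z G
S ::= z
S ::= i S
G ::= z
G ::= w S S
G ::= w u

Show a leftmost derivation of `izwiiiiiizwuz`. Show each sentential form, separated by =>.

S => izG => izwSS => izwiSS => izwiiSS => izwiiiSS => izwiiiiSS => izwiiiiiSS => izwiiiiiizGS => izwiiiiiizwuS => izwiiiiiizwuz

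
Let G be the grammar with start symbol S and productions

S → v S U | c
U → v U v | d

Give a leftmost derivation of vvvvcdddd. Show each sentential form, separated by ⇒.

S ⇒ vSU   [S → v S U]
vSU ⇒ vvSUU   [S → v S U]
vvSUU ⇒ vvvSUUU   [S → v S U]
vvvSUUU ⇒ vvvvSUUUU   [S → v S U]
vvvvSUUUU ⇒ vvvvcUUUU   [S → c]
vvvvcUUUU ⇒ vvvvcdUUU   [U → d]
vvvvcdUUU ⇒ vvvvcddUU   [U → d]
vvvvcddUU ⇒ vvvvcdddU   [U → d]
vvvvcdddU ⇒ vvvvcdddd   [U → d]

S ⇒ vSU ⇒ vvSUU ⇒ vvvSUUU ⇒ vvvvSUUUU ⇒ vvvvcUUUU ⇒ vvvvcdUUU ⇒ vvvvcddUU ⇒ vvvvcdddU ⇒ vvvvcdddd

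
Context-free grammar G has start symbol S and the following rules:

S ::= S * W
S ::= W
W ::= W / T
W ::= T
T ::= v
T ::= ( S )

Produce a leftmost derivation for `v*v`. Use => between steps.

S => S*W => W*W => T*W => v*W => v*T => v*v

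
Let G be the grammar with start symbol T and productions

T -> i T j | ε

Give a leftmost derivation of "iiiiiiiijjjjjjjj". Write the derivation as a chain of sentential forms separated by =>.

T => iTj => iiTjj => iiiTjjj => iiiiTjjjj => iiiiiTjjjjj => iiiiiiTjjjjjj => iiiiiiiTjjjjjjj => iiiiiiiiTjjjjjjjj => iiiiiiiijjjjjjjj

T => iTj   [T -> i T j]
iTj => iiTjj   [T -> i T j]
iiTjj => iiiTjjj   [T -> i T j]
iiiTjjj => iiiiTjjjj   [T -> i T j]
iiiiTjjjj => iiiiiTjjjjj   [T -> i T j]
iiiiiTjjjjj => iiiiiiTjjjjjj   [T -> i T j]
iiiiiiTjjjjjj => iiiiiiiTjjjjjjj   [T -> i T j]
iiiiiiiTjjjjjjj => iiiiiiiiTjjjjjjjj   [T -> i T j]
iiiiiiiiTjjjjjjjj => iiiiiiiijjjjjjjj   [T -> ε]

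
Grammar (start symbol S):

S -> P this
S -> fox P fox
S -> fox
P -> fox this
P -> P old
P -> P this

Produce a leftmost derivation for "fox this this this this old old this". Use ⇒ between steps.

S ⇒ P this   [S -> P this]
P this ⇒ P old this   [P -> P old]
P old this ⇒ P old old this   [P -> P old]
P old old this ⇒ P this old old this   [P -> P this]
P this old old this ⇒ P this this old old this   [P -> P this]
P this this old old this ⇒ P this this this old old this   [P -> P this]
P this this this old old this ⇒ fox this this this this old old this   [P -> fox this]

S ⇒ P this ⇒ P old this ⇒ P old old this ⇒ P this old old this ⇒ P this this old old this ⇒ P this this this old old this ⇒ fox this this this this old old this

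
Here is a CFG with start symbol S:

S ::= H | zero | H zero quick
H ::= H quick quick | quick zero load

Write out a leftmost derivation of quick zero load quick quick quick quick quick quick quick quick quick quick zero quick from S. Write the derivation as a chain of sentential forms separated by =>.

S => H zero quick => H quick quick zero quick => H quick quick quick quick zero quick => H quick quick quick quick quick quick zero quick => H quick quick quick quick quick quick quick quick zero quick => H quick quick quick quick quick quick quick quick quick quick zero quick => quick zero load quick quick quick quick quick quick quick quick quick quick zero quick

S => H zero quick   [S ::= H zero quick]
H zero quick => H quick quick zero quick   [H ::= H quick quick]
H quick quick zero quick => H quick quick quick quick zero quick   [H ::= H quick quick]
H quick quick quick quick zero quick => H quick quick quick quick quick quick zero quick   [H ::= H quick quick]
H quick quick quick quick quick quick zero quick => H quick quick quick quick quick quick quick quick zero quick   [H ::= H quick quick]
H quick quick quick quick quick quick quick quick zero quick => H quick quick quick quick quick quick quick quick quick quick zero quick   [H ::= H quick quick]
H quick quick quick quick quick quick quick quick quick quick zero quick => quick zero load quick quick quick quick quick quick quick quick quick quick zero quick   [H ::= quick zero load]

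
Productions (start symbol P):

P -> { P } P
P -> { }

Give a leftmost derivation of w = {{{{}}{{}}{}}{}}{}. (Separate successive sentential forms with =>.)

P => {P}P   [P -> { P } P]
{P}P => {{P}P}P   [P -> { P } P]
{{P}P}P => {{{P}P}P}P   [P -> { P } P]
{{{P}P}P}P => {{{{}}P}P}P   [P -> { }]
{{{{}}P}P}P => {{{{}}{P}P}P}P   [P -> { P } P]
{{{{}}{P}P}P}P => {{{{}}{{}}P}P}P   [P -> { }]
{{{{}}{{}}P}P}P => {{{{}}{{}}{}}P}P   [P -> { }]
{{{{}}{{}}{}}P}P => {{{{}}{{}}{}}{}}P   [P -> { }]
{{{{}}{{}}{}}{}}P => {{{{}}{{}}{}}{}}{}   [P -> { }]

P => {P}P => {{P}P}P => {{{P}P}P}P => {{{{}}P}P}P => {{{{}}{P}P}P}P => {{{{}}{{}}P}P}P => {{{{}}{{}}{}}P}P => {{{{}}{{}}{}}{}}P => {{{{}}{{}}{}}{}}{}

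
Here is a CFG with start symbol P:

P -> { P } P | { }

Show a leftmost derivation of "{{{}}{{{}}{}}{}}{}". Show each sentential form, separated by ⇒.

P ⇒ {P}P ⇒ {{P}P}P ⇒ {{{}}P}P ⇒ {{{}}{P}P}P ⇒ {{{}}{{P}P}P}P ⇒ {{{}}{{{}}P}P}P ⇒ {{{}}{{{}}{}}P}P ⇒ {{{}}{{{}}{}}{}}P ⇒ {{{}}{{{}}{}}{}}{}

P ⇒ {P}P   [P -> { P } P]
{P}P ⇒ {{P}P}P   [P -> { P } P]
{{P}P}P ⇒ {{{}}P}P   [P -> { }]
{{{}}P}P ⇒ {{{}}{P}P}P   [P -> { P } P]
{{{}}{P}P}P ⇒ {{{}}{{P}P}P}P   [P -> { P } P]
{{{}}{{P}P}P}P ⇒ {{{}}{{{}}P}P}P   [P -> { }]
{{{}}{{{}}P}P}P ⇒ {{{}}{{{}}{}}P}P   [P -> { }]
{{{}}{{{}}{}}P}P ⇒ {{{}}{{{}}{}}{}}P   [P -> { }]
{{{}}{{{}}{}}{}}P ⇒ {{{}}{{{}}{}}{}}{}   [P -> { }]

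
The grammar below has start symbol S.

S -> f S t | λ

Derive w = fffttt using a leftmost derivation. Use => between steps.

S => fSt => ffStt => fffSttt => fffttt

S => fSt   [S -> f S t]
fSt => ffStt   [S -> f S t]
ffStt => fffSttt   [S -> f S t]
fffSttt => fffttt   [S -> λ]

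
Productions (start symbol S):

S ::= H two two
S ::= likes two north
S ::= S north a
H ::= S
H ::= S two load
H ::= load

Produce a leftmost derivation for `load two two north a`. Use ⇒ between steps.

S ⇒ S north a ⇒ H two two north a ⇒ load two two north a

S ⇒ S north a   [S ::= S north a]
S north a ⇒ H two two north a   [S ::= H two two]
H two two north a ⇒ load two two north a   [H ::= load]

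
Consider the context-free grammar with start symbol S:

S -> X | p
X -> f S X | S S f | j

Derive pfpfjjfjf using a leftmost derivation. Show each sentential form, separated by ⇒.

S ⇒ X   [S -> X]
X ⇒ SSf   [X -> S S f]
SSf ⇒ pSf   [S -> p]
pSf ⇒ pXf   [S -> X]
pXf ⇒ pfSXf   [X -> f S X]
pfSXf ⇒ pfXXf   [S -> X]
pfXXf ⇒ pfSSfXf   [X -> S S f]
pfSSfXf ⇒ pfpSfXf   [S -> p]
pfpSfXf ⇒ pfpXfXf   [S -> X]
pfpXfXf ⇒ pfpfSXfXf   [X -> f S X]
pfpfSXfXf ⇒ pfpfXXfXf   [S -> X]
pfpfXXfXf ⇒ pfpfjXfXf   [X -> j]
pfpfjXfXf ⇒ pfpfjjfXf   [X -> j]
pfpfjjfXf ⇒ pfpfjjfjf   [X -> j]

S⇒X⇒SSf⇒pSf⇒pXf⇒pfSXf⇒pfXXf⇒pfSSfXf⇒pfpSfXf⇒pfpXfXf⇒pfpfSXfXf⇒pfpfXXfXf⇒pfpfjXfXf⇒pfpfjjfXf⇒pfpfjjfjf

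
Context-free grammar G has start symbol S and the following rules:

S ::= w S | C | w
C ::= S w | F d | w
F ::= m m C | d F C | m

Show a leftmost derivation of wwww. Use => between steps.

S => wS => wwS => wwwS => wwww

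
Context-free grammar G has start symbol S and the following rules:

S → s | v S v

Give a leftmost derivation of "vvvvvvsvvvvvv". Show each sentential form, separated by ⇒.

S ⇒ vSv ⇒ vvSvv ⇒ vvvSvvv ⇒ vvvvSvvvv ⇒ vvvvvSvvvvv ⇒ vvvvvvSvvvvvv ⇒ vvvvvvsvvvvvv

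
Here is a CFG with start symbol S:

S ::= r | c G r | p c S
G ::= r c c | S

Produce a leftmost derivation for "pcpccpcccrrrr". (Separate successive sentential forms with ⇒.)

S ⇒ pcS   [S ::= p c S]
pcS ⇒ pcpcS   [S ::= p c S]
pcpcS ⇒ pcpccGr   [S ::= c G r]
pcpccGr ⇒ pcpccSr   [G ::= S]
pcpccSr ⇒ pcpccpcSr   [S ::= p c S]
pcpccpcSr ⇒ pcpccpccGrr   [S ::= c G r]
pcpccpccGrr ⇒ pcpccpccSrr   [G ::= S]
pcpccpccSrr ⇒ pcpccpcccGrrr   [S ::= c G r]
pcpccpcccGrrr ⇒ pcpccpcccSrrr   [G ::= S]
pcpccpcccSrrr ⇒ pcpccpcccrrrr   [S ::= r]

S ⇒ pcS ⇒ pcpcS ⇒ pcpccGr ⇒ pcpccSr ⇒ pcpccpcSr ⇒ pcpccpccGrr ⇒ pcpccpccSrr ⇒ pcpccpcccGrrr ⇒ pcpccpcccSrrr ⇒ pcpccpcccrrrr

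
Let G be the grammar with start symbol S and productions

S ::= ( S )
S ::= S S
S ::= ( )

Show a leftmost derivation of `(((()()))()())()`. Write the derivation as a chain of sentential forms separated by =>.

S => SS   [S ::= S S]
SS => (S)S   [S ::= ( S )]
(S)S => (SS)S   [S ::= S S]
(SS)S => (SSS)S   [S ::= S S]
(SSS)S => ((S)SS)S   [S ::= ( S )]
((S)SS)S => (((S))SS)S   [S ::= ( S )]
(((S))SS)S => (((SS))SS)S   [S ::= S S]
(((SS))SS)S => (((()S))SS)S   [S ::= ( )]
(((()S))SS)S => (((()()))SS)S   [S ::= ( )]
(((()()))SS)S => (((()()))()S)S   [S ::= ( )]
(((()()))()S)S => (((()()))()())S   [S ::= ( )]
(((()()))()())S => (((()()))()())()   [S ::= ( )]

S => SS => (S)S => (SS)S => (SSS)S => ((S)SS)S => (((S))SS)S => (((SS))SS)S => (((()S))SS)S => (((()()))SS)S => (((()()))()S)S => (((()()))()())S => (((()()))()())()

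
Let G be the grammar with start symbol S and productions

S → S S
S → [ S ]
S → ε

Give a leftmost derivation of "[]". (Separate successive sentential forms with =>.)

S => SS   [S → S S]
SS => SSS   [S → S S]
SSS => SSSS   [S → S S]
SSSS => SSSSS   [S → S S]
SSSSS => SSSSSS   [S → S S]
SSSSSS => [S]SSSSS   [S → [ S ]]
[S]SSSSS => []SSSSS   [S → ε]
[]SSSSS => []SSSS   [S → ε]
[]SSSS => []SSS   [S → ε]
[]SSS => []SS   [S → ε]
[]SS => []S   [S → ε]
[]S => []   [S → ε]

S => SS => SSS => SSSS => SSSSS => SSSSSS => [S]SSSSS => []SSSSS => []SSSS => []SSS => []SS => []S => []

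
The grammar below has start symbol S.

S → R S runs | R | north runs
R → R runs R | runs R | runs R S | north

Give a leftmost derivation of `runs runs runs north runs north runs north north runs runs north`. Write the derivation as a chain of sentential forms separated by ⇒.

S ⇒ R ⇒ R runs R ⇒ runs R runs R ⇒ runs runs R S runs R ⇒ runs runs R runs R S runs R ⇒ runs runs runs R runs R S runs R ⇒ runs runs runs R runs R runs R S runs R ⇒ runs runs runs north runs R runs R S runs R ⇒ runs runs runs north runs north runs R S runs R ⇒ runs runs runs north runs north runs north S runs R ⇒ runs runs runs north runs north runs north north runs runs R ⇒ runs runs runs north runs north runs north north runs runs north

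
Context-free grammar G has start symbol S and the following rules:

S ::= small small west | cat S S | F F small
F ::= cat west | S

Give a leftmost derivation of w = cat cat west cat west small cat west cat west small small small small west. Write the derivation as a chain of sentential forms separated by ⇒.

S ⇒ cat S S ⇒ cat F F small S ⇒ cat S F small S ⇒ cat F F small F small S ⇒ cat cat west F small F small S ⇒ cat cat west cat west small F small S ⇒ cat cat west cat west small S small S ⇒ cat cat west cat west small F F small small S ⇒ cat cat west cat west small cat west F small small S ⇒ cat cat west cat west small cat west cat west small small S ⇒ cat cat west cat west small cat west cat west small small small small west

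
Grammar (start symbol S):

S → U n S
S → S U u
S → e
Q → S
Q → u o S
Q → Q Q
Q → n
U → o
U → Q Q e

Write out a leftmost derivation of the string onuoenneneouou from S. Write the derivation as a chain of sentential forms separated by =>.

S => SUu => SUuUu => UnSUuUu => onSUuUu => onUnSUuUu => onQQenSUuUu => onQQQenSUuUu => onuoSQQenSUuUu => onuoeQQenSUuUu => onuoenQenSUuUu => onuoennenSUuUu => onuoenneneUuUu => onuoenneneouUu => onuoenneneouou

S => SUu   [S → S U u]
SUu => SUuUu   [S → S U u]
SUuUu => UnSUuUu   [S → U n S]
UnSUuUu => onSUuUu   [U → o]
onSUuUu => onUnSUuUu   [S → U n S]
onUnSUuUu => onQQenSUuUu   [U → Q Q e]
onQQenSUuUu => onQQQenSUuUu   [Q → Q Q]
onQQQenSUuUu => onuoSQQenSUuUu   [Q → u o S]
onuoSQQenSUuUu => onuoeQQenSUuUu   [S → e]
onuoeQQenSUuUu => onuoenQenSUuUu   [Q → n]
onuoenQenSUuUu => onuoennenSUuUu   [Q → n]
onuoennenSUuUu => onuoenneneUuUu   [S → e]
onuoenneneUuUu => onuoenneneouUu   [U → o]
onuoenneneouUu => onuoenneneouou   [U → o]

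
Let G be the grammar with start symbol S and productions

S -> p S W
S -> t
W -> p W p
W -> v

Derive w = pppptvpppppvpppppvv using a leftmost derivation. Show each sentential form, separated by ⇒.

S⇒pSW⇒ppSWW⇒pppSWWW⇒ppppSWWWW⇒pppptWWWW⇒pppptvWWW⇒pppptvpWpWW⇒pppptvppWppWW⇒pppptvpppWpppWW⇒pppptvppppWppppWW⇒pppptvpppppWpppppWW⇒pppptvpppppvpppppWW⇒pppptvpppppvpppppvW⇒pppptvpppppvpppppvv

S ⇒ pSW   [S -> p S W]
pSW ⇒ ppSWW   [S -> p S W]
ppSWW ⇒ pppSWWW   [S -> p S W]
pppSWWW ⇒ ppppSWWWW   [S -> p S W]
ppppSWWWW ⇒ pppptWWWW   [S -> t]
pppptWWWW ⇒ pppptvWWW   [W -> v]
pppptvWWW ⇒ pppptvpWpWW   [W -> p W p]
pppptvpWpWW ⇒ pppptvppWppWW   [W -> p W p]
pppptvppWppWW ⇒ pppptvpppWpppWW   [W -> p W p]
pppptvpppWpppWW ⇒ pppptvppppWppppWW   [W -> p W p]
pppptvppppWppppWW ⇒ pppptvpppppWpppppWW   [W -> p W p]
pppptvpppppWpppppWW ⇒ pppptvpppppvpppppWW   [W -> v]
pppptvpppppvpppppWW ⇒ pppptvpppppvpppppvW   [W -> v]
pppptvpppppvpppppvW ⇒ pppptvpppppvpppppvv   [W -> v]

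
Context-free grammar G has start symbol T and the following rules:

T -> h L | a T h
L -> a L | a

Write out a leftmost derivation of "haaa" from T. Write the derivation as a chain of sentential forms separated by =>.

T=>hL=>haL=>haaL=>haaa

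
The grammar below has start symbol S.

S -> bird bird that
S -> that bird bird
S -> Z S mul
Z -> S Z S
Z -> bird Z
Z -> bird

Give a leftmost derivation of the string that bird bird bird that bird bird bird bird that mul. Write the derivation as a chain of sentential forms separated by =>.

S => Z S mul   [S -> Z S mul]
Z S mul => S Z S S mul   [Z -> S Z S]
S Z S S mul => that bird bird Z S S mul   [S -> that bird bird]
that bird bird Z S S mul => that bird bird bird S S mul   [Z -> bird]
that bird bird bird S S mul => that bird bird bird that bird bird S mul   [S -> that bird bird]
that bird bird bird that bird bird S mul => that bird bird bird that bird bird bird bird that mul   [S -> bird bird that]

S => Z S mul => S Z S S mul => that bird bird Z S S mul => that bird bird bird S S mul => that bird bird bird that bird bird S mul => that bird bird bird that bird bird bird bird that mul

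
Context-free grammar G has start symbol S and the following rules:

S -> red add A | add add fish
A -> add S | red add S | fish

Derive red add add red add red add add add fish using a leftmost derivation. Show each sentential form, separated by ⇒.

S ⇒ red add A ⇒ red add add S ⇒ red add add red add A ⇒ red add add red add red add S ⇒ red add add red add red add add add fish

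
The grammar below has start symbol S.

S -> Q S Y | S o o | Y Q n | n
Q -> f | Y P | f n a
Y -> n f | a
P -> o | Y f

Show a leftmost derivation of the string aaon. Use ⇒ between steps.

S ⇒ YQn   [S -> Y Q n]
YQn ⇒ aQn   [Y -> a]
aQn ⇒ aYPn   [Q -> Y P]
aYPn ⇒ aaPn   [Y -> a]
aaPn ⇒ aaon   [P -> o]

S ⇒ YQn ⇒ aQn ⇒ aYPn ⇒ aaPn ⇒ aaon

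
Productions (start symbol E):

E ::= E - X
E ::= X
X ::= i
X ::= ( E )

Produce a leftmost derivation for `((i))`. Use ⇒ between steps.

E⇒X⇒(E)⇒(X)⇒((E))⇒((X))⇒((i))

E ⇒ X   [E ::= X]
X ⇒ (E)   [X ::= ( E )]
(E) ⇒ (X)   [E ::= X]
(X) ⇒ ((E))   [X ::= ( E )]
((E)) ⇒ ((X))   [E ::= X]
((X)) ⇒ ((i))   [X ::= i]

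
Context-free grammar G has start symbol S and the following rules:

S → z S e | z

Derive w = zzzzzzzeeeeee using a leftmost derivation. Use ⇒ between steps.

S ⇒ zSe ⇒ zzSee ⇒ zzzSeee ⇒ zzzzSeeee ⇒ zzzzzSeeeee ⇒ zzzzzzSeeeeee ⇒ zzzzzzzeeeeee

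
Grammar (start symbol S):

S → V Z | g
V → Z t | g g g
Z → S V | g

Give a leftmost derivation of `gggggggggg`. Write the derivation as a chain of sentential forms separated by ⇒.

S ⇒ VZ ⇒ gggZ ⇒ gggSV ⇒ gggVZV ⇒ ggggggZV ⇒ gggggggV ⇒ gggggggggg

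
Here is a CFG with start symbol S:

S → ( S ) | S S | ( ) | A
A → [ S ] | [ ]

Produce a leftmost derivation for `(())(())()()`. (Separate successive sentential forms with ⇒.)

S⇒SS⇒(S)S⇒(())S⇒(())SS⇒(())SSS⇒(())(S)SS⇒(())(())SS⇒(())(())()S⇒(())(())()()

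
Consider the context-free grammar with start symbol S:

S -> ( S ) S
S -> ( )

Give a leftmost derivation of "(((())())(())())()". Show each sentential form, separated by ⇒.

S⇒(S)S⇒((S)S)S⇒(((S)S)S)S⇒(((())S)S)S⇒(((())())S)S⇒(((())())(S)S)S⇒(((())())(())S)S⇒(((())())(())())S⇒(((())())(())())()

S ⇒ (S)S   [S -> ( S ) S]
(S)S ⇒ ((S)S)S   [S -> ( S ) S]
((S)S)S ⇒ (((S)S)S)S   [S -> ( S ) S]
(((S)S)S)S ⇒ (((())S)S)S   [S -> ( )]
(((())S)S)S ⇒ (((())())S)S   [S -> ( )]
(((())())S)S ⇒ (((())())(S)S)S   [S -> ( S ) S]
(((())())(S)S)S ⇒ (((())())(())S)S   [S -> ( )]
(((())())(())S)S ⇒ (((())())(())())S   [S -> ( )]
(((())())(())())S ⇒ (((())())(())())()   [S -> ( )]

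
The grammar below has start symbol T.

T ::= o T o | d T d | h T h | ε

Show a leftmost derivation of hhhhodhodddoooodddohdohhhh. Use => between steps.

T=>hTh=>hhThh=>hhhThhh=>hhhhThhhh=>hhhhoTohhhh=>hhhhodTdohhhh=>hhhhodhThdohhhh=>hhhhodhoTohdohhhh=>hhhhodhodTdohdohhhh=>hhhhodhoddTddohdohhhh=>hhhhodhodddTdddohdohhhh=>hhhhodhodddoTodddohdohhhh=>hhhhodhodddooToodddohdohhhh=>hhhhodhodddoooodddohdohhhh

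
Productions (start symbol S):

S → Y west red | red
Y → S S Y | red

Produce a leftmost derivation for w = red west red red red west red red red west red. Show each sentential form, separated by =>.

S => Y west red => S S Y west red => Y west red S Y west red => S S Y west red S Y west red => Y west red S Y west red S Y west red => red west red S Y west red S Y west red => red west red red Y west red S Y west red => red west red red red west red S Y west red => red west red red red west red red Y west red => red west red red red west red red red west red

S => Y west red   [S → Y west red]
Y west red => S S Y west red   [Y → S S Y]
S S Y west red => Y west red S Y west red   [S → Y west red]
Y west red S Y west red => S S Y west red S Y west red   [Y → S S Y]
S S Y west red S Y west red => Y west red S Y west red S Y west red   [S → Y west red]
Y west red S Y west red S Y west red => red west red S Y west red S Y west red   [Y → red]
red west red S Y west red S Y west red => red west red red Y west red S Y west red   [S → red]
red west red red Y west red S Y west red => red west red red red west red S Y west red   [Y → red]
red west red red red west red S Y west red => red west red red red west red red Y west red   [S → red]
red west red red red west red red Y west red => red west red red red west red red red west red   [Y → red]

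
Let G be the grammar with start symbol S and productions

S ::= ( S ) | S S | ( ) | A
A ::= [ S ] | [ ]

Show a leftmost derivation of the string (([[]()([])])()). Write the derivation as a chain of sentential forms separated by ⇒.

S ⇒ (S) ⇒ (SS) ⇒ ((S)S) ⇒ ((A)S) ⇒ (([S])S) ⇒ (([SS])S) ⇒ (([SSS])S) ⇒ (([ASS])S) ⇒ (([[]SS])S) ⇒ (([[]()S])S) ⇒ (([[]()(S)])S) ⇒ (([[]()(A)])S) ⇒ (([[]()([])])S) ⇒ (([[]()([])])())

S ⇒ (S)   [S ::= ( S )]
(S) ⇒ (SS)   [S ::= S S]
(SS) ⇒ ((S)S)   [S ::= ( S )]
((S)S) ⇒ ((A)S)   [S ::= A]
((A)S) ⇒ (([S])S)   [A ::= [ S ]]
(([S])S) ⇒ (([SS])S)   [S ::= S S]
(([SS])S) ⇒ (([SSS])S)   [S ::= S S]
(([SSS])S) ⇒ (([ASS])S)   [S ::= A]
(([ASS])S) ⇒ (([[]SS])S)   [A ::= [ ]]
(([[]SS])S) ⇒ (([[]()S])S)   [S ::= ( )]
(([[]()S])S) ⇒ (([[]()(S)])S)   [S ::= ( S )]
(([[]()(S)])S) ⇒ (([[]()(A)])S)   [S ::= A]
(([[]()(A)])S) ⇒ (([[]()([])])S)   [A ::= [ ]]
(([[]()([])])S) ⇒ (([[]()([])])())   [S ::= ( )]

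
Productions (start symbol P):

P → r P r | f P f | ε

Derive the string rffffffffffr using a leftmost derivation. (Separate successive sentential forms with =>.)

P => rPr   [P → r P r]
rPr => rfPfr   [P → f P f]
rfPfr => rffPffr   [P → f P f]
rffPffr => rfffPfffr   [P → f P f]
rfffPfffr => rffffPffffr   [P → f P f]
rffffPffffr => rfffffPfffffr   [P → f P f]
rfffffPfffffr => rffffffffffr   [P → ε]

P => rPr => rfPfr => rffPffr => rfffPfffr => rffffPffffr => rfffffPfffffr => rffffffffffr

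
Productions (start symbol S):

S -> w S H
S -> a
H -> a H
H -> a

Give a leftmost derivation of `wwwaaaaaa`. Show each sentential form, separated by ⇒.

S ⇒ wSH   [S -> w S H]
wSH ⇒ wwSHH   [S -> w S H]
wwSHH ⇒ wwwSHHH   [S -> w S H]
wwwSHHH ⇒ wwwaHHH   [S -> a]
wwwaHHH ⇒ wwwaaHH   [H -> a]
wwwaaHH ⇒ wwwaaaHH   [H -> a H]
wwwaaaHH ⇒ wwwaaaaHH   [H -> a H]
wwwaaaaHH ⇒ wwwaaaaaH   [H -> a]
wwwaaaaaH ⇒ wwwaaaaaa   [H -> a]

S ⇒ wSH ⇒ wwSHH ⇒ wwwSHHH ⇒ wwwaHHH ⇒ wwwaaHH ⇒ wwwaaaHH ⇒ wwwaaaaHH ⇒ wwwaaaaaH ⇒ wwwaaaaaa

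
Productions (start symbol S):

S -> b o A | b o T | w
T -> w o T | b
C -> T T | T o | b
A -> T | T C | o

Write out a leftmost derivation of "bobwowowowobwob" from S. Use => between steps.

S => boA => boTC => bobC => bobTT => bobwoTT => bobwowoTT => bobwowowoTT => bobwowowowoTT => bobwowowowobT => bobwowowowobwoT => bobwowowowobwob

S => boA   [S -> b o A]
boA => boTC   [A -> T C]
boTC => bobC   [T -> b]
bobC => bobTT   [C -> T T]
bobTT => bobwoTT   [T -> w o T]
bobwoTT => bobwowoTT   [T -> w o T]
bobwowoTT => bobwowowoTT   [T -> w o T]
bobwowowoTT => bobwowowowoTT   [T -> w o T]
bobwowowowoTT => bobwowowowobT   [T -> b]
bobwowowowobT => bobwowowowobwoT   [T -> w o T]
bobwowowowobwoT => bobwowowowobwob   [T -> b]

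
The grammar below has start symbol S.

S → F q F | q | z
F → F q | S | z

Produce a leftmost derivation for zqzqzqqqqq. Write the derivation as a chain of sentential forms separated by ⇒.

S ⇒ FqF   [S → F q F]
FqF ⇒ zqF   [F → z]
zqF ⇒ zqFq   [F → F q]
zqFq ⇒ zqFqq   [F → F q]
zqFqq ⇒ zqFqqq   [F → F q]
zqFqqq ⇒ zqFqqqq   [F → F q]
zqFqqqq ⇒ zqFqqqqq   [F → F q]
zqFqqqqq ⇒ zqSqqqqq   [F → S]
zqSqqqqq ⇒ zqFqFqqqqq   [S → F q F]
zqFqFqqqqq ⇒ zqzqFqqqqq   [F → z]
zqzqFqqqqq ⇒ zqzqSqqqqq   [F → S]
zqzqSqqqqq ⇒ zqzqzqqqqq   [S → z]

S ⇒ FqF ⇒ zqF ⇒ zqFq ⇒ zqFqq ⇒ zqFqqq ⇒ zqFqqqq ⇒ zqFqqqqq ⇒ zqSqqqqq ⇒ zqFqFqqqqq ⇒ zqzqFqqqqq ⇒ zqzqSqqqqq ⇒ zqzqzqqqqq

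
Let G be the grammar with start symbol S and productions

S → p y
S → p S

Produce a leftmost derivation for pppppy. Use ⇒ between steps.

S ⇒ pS   [S → p S]
pS ⇒ ppS   [S → p S]
ppS ⇒ pppS   [S → p S]
pppS ⇒ ppppS   [S → p S]
ppppS ⇒ pppppy   [S → p y]

S ⇒ pS ⇒ ppS ⇒ pppS ⇒ ppppS ⇒ pppppy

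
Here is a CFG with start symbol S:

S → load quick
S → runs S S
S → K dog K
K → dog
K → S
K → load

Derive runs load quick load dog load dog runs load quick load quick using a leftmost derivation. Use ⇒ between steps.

S ⇒ runs S S ⇒ runs load quick S ⇒ runs load quick K dog K ⇒ runs load quick load dog K ⇒ runs load quick load dog S ⇒ runs load quick load dog K dog K ⇒ runs load quick load dog load dog K ⇒ runs load quick load dog load dog S ⇒ runs load quick load dog load dog runs S S ⇒ runs load quick load dog load dog runs load quick S ⇒ runs load quick load dog load dog runs load quick load quick

S ⇒ runs S S   [S → runs S S]
runs S S ⇒ runs load quick S   [S → load quick]
runs load quick S ⇒ runs load quick K dog K   [S → K dog K]
runs load quick K dog K ⇒ runs load quick load dog K   [K → load]
runs load quick load dog K ⇒ runs load quick load dog S   [K → S]
runs load quick load dog S ⇒ runs load quick load dog K dog K   [S → K dog K]
runs load quick load dog K dog K ⇒ runs load quick load dog load dog K   [K → load]
runs load quick load dog load dog K ⇒ runs load quick load dog load dog S   [K → S]
runs load quick load dog load dog S ⇒ runs load quick load dog load dog runs S S   [S → runs S S]
runs load quick load dog load dog runs S S ⇒ runs load quick load dog load dog runs load quick S   [S → load quick]
runs load quick load dog load dog runs load quick S ⇒ runs load quick load dog load dog runs load quick load quick   [S → load quick]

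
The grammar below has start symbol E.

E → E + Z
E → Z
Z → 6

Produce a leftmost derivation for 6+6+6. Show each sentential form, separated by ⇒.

E ⇒ E+Z   [E → E + Z]
E+Z ⇒ E+Z+Z   [E → E + Z]
E+Z+Z ⇒ Z+Z+Z   [E → Z]
Z+Z+Z ⇒ 6+Z+Z   [Z → 6]
6+Z+Z ⇒ 6+6+Z   [Z → 6]
6+6+Z ⇒ 6+6+6   [Z → 6]

E ⇒ E+Z ⇒ E+Z+Z ⇒ Z+Z+Z ⇒ 6+Z+Z ⇒ 6+6+Z ⇒ 6+6+6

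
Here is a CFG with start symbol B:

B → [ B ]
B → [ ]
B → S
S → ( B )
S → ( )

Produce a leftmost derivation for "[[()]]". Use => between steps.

B => [B]   [B → [ B ]]
[B] => [[B]]   [B → [ B ]]
[[B]] => [[S]]   [B → S]
[[S]] => [[()]]   [S → ( )]

B=>[B]=>[[B]]=>[[S]]=>[[()]]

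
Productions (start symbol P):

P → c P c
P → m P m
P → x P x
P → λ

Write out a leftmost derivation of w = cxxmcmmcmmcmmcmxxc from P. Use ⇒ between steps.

P ⇒ cPc ⇒ cxPxc ⇒ cxxPxxc ⇒ cxxmPmxxc ⇒ cxxmcPcmxxc ⇒ cxxmcmPmcmxxc ⇒ cxxmcmmPmmcmxxc ⇒ cxxmcmmcPcmmcmxxc ⇒ cxxmcmmcmPmcmmcmxxc ⇒ cxxmcmmcmmcmmcmxxc

P ⇒ cPc   [P → c P c]
cPc ⇒ cxPxc   [P → x P x]
cxPxc ⇒ cxxPxxc   [P → x P x]
cxxPxxc ⇒ cxxmPmxxc   [P → m P m]
cxxmPmxxc ⇒ cxxmcPcmxxc   [P → c P c]
cxxmcPcmxxc ⇒ cxxmcmPmcmxxc   [P → m P m]
cxxmcmPmcmxxc ⇒ cxxmcmmPmmcmxxc   [P → m P m]
cxxmcmmPmmcmxxc ⇒ cxxmcmmcPcmmcmxxc   [P → c P c]
cxxmcmmcPcmmcmxxc ⇒ cxxmcmmcmPmcmmcmxxc   [P → m P m]
cxxmcmmcmPmcmmcmxxc ⇒ cxxmcmmcmmcmmcmxxc   [P → λ]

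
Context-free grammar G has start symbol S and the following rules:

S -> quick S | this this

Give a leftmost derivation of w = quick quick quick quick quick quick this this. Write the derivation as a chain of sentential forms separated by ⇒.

S ⇒ quick S ⇒ quick quick S ⇒ quick quick quick S ⇒ quick quick quick quick S ⇒ quick quick quick quick quick S ⇒ quick quick quick quick quick quick S ⇒ quick quick quick quick quick quick this this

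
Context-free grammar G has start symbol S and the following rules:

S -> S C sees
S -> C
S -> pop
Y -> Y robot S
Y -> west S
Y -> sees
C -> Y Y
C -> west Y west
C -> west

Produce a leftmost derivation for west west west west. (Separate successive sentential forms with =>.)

S => C   [S -> C]
C => west Y west   [C -> west Y west]
west Y west => west west S west   [Y -> west S]
west west S west => west west C west   [S -> C]
west west C west => west west west west   [C -> west]

S => C => west Y west => west west S west => west west C west => west west west west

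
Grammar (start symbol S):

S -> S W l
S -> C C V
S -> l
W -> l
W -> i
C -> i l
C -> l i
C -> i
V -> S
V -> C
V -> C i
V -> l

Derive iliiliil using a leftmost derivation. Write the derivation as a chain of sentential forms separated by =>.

S => SWl   [S -> S W l]
SWl => CCVWl   [S -> C C V]
CCVWl => iCVWl   [C -> i]
iCVWl => iliVWl   [C -> l i]
iliVWl => iliCiWl   [V -> C i]
iliCiWl => iliiliWl   [C -> i l]
iliiliWl => iliiliil   [W -> i]

S => SWl => CCVWl => iCVWl => iliVWl => iliCiWl => iliiliWl => iliiliil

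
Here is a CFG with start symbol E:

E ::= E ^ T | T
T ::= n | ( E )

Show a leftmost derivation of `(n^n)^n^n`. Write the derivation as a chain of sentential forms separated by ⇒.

E⇒E^T⇒E^T^T⇒T^T^T⇒(E)^T^T⇒(E^T)^T^T⇒(T^T)^T^T⇒(n^T)^T^T⇒(n^n)^T^T⇒(n^n)^n^T⇒(n^n)^n^n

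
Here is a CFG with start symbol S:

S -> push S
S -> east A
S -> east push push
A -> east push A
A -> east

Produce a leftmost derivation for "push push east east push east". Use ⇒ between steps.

S ⇒ push S   [S -> push S]
push S ⇒ push push S   [S -> push S]
push push S ⇒ push push east A   [S -> east A]
push push east A ⇒ push push east east push A   [A -> east push A]
push push east east push A ⇒ push push east east push east   [A -> east]

S ⇒ push S ⇒ push push S ⇒ push push east A ⇒ push push east east push A ⇒ push push east east push east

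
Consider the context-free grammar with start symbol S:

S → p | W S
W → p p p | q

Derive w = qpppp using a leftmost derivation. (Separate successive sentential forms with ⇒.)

S ⇒ WS   [S → W S]
WS ⇒ qS   [W → q]
qS ⇒ qWS   [S → W S]
qWS ⇒ qpppS   [W → p p p]
qpppS ⇒ qpppp   [S → p]

S ⇒ WS ⇒ qS ⇒ qWS ⇒ qpppS ⇒ qpppp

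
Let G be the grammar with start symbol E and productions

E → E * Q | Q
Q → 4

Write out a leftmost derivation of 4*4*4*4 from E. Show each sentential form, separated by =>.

E => E*Q => E*Q*Q => E*Q*Q*Q => Q*Q*Q*Q => 4*Q*Q*Q => 4*4*Q*Q => 4*4*4*Q => 4*4*4*4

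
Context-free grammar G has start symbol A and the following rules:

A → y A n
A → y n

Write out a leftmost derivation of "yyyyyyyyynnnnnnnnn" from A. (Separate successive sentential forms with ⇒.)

A⇒yAn⇒yyAnn⇒yyyAnnn⇒yyyyAnnnn⇒yyyyyAnnnnn⇒yyyyyyAnnnnnn⇒yyyyyyyAnnnnnnn⇒yyyyyyyyAnnnnnnnn⇒yyyyyyyyynnnnnnnnn

A ⇒ yAn   [A → y A n]
yAn ⇒ yyAnn   [A → y A n]
yyAnn ⇒ yyyAnnn   [A → y A n]
yyyAnnn ⇒ yyyyAnnnn   [A → y A n]
yyyyAnnnn ⇒ yyyyyAnnnnn   [A → y A n]
yyyyyAnnnnn ⇒ yyyyyyAnnnnnn   [A → y A n]
yyyyyyAnnnnnn ⇒ yyyyyyyAnnnnnnn   [A → y A n]
yyyyyyyAnnnnnnn ⇒ yyyyyyyyAnnnnnnnn   [A → y A n]
yyyyyyyyAnnnnnnnn ⇒ yyyyyyyyynnnnnnnnn   [A → y n]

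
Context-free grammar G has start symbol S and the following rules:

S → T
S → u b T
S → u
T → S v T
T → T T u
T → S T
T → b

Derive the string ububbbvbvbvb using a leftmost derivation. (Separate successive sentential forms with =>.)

S => T => SvT => ubTvT => ubSvTvT => ubTvTvT => ubSvTvTvT => ubTvTvTvT => ubSTvTvTvT => ububTTvTvTvT => ububbTvTvTvT => ububbbvTvTvT => ububbbvbvTvT => ububbbvbvbvT => ububbbvbvbvb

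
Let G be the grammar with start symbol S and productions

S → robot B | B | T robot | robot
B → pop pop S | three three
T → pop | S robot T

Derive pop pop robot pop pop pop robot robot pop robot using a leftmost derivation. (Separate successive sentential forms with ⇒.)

S ⇒ T robot ⇒ S robot T robot ⇒ B robot T robot ⇒ pop pop S robot T robot ⇒ pop pop robot B robot T robot ⇒ pop pop robot pop pop S robot T robot ⇒ pop pop robot pop pop T robot robot T robot ⇒ pop pop robot pop pop pop robot robot T robot ⇒ pop pop robot pop pop pop robot robot pop robot

S ⇒ T robot   [S → T robot]
T robot ⇒ S robot T robot   [T → S robot T]
S robot T robot ⇒ B robot T robot   [S → B]
B robot T robot ⇒ pop pop S robot T robot   [B → pop pop S]
pop pop S robot T robot ⇒ pop pop robot B robot T robot   [S → robot B]
pop pop robot B robot T robot ⇒ pop pop robot pop pop S robot T robot   [B → pop pop S]
pop pop robot pop pop S robot T robot ⇒ pop pop robot pop pop T robot robot T robot   [S → T robot]
pop pop robot pop pop T robot robot T robot ⇒ pop pop robot pop pop pop robot robot T robot   [T → pop]
pop pop robot pop pop pop robot robot T robot ⇒ pop pop robot pop pop pop robot robot pop robot   [T → pop]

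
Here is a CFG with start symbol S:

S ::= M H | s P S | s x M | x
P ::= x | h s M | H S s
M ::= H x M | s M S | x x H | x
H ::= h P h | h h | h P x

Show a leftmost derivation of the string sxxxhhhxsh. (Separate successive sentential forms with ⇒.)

S ⇒ sxM ⇒ sxxxH ⇒ sxxxhPh ⇒ sxxxhHSsh ⇒ sxxxhhhSsh ⇒ sxxxhhhxsh

S ⇒ sxM   [S ::= s x M]
sxM ⇒ sxxxH   [M ::= x x H]
sxxxH ⇒ sxxxhPh   [H ::= h P h]
sxxxhPh ⇒ sxxxhHSsh   [P ::= H S s]
sxxxhHSsh ⇒ sxxxhhhSsh   [H ::= h h]
sxxxhhhSsh ⇒ sxxxhhhxsh   [S ::= x]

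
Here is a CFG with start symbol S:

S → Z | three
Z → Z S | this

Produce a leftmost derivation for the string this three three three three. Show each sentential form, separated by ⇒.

S ⇒ Z   [S → Z]
Z ⇒ Z S   [Z → Z S]
Z S ⇒ Z S S   [Z → Z S]
Z S S ⇒ Z S S S   [Z → Z S]
Z S S S ⇒ Z S S S S   [Z → Z S]
Z S S S S ⇒ this S S S S   [Z → this]
this S S S S ⇒ this three S S S   [S → three]
this three S S S ⇒ this three three S S   [S → three]
this three three S S ⇒ this three three three S   [S → three]
this three three three S ⇒ this three three three three   [S → three]

S ⇒ Z ⇒ Z S ⇒ Z S S ⇒ Z S S S ⇒ Z S S S S ⇒ this S S S S ⇒ this three S S S ⇒ this three three S S ⇒ this three three three S ⇒ this three three three three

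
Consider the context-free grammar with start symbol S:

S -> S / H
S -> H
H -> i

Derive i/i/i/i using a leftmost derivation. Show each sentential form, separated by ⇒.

S ⇒ S/H ⇒ S/H/H ⇒ S/H/H/H ⇒ H/H/H/H ⇒ i/H/H/H ⇒ i/i/H/H ⇒ i/i/i/H ⇒ i/i/i/i

S ⇒ S/H   [S -> S / H]
S/H ⇒ S/H/H   [S -> S / H]
S/H/H ⇒ S/H/H/H   [S -> S / H]
S/H/H/H ⇒ H/H/H/H   [S -> H]
H/H/H/H ⇒ i/H/H/H   [H -> i]
i/H/H/H ⇒ i/i/H/H   [H -> i]
i/i/H/H ⇒ i/i/i/H   [H -> i]
i/i/i/H ⇒ i/i/i/i   [H -> i]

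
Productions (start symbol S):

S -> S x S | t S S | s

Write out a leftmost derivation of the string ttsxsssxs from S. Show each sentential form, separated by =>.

S => SxS => tSSxS => ttSSSxS => ttSxSSSxS => ttsxSSSxS => ttsxsSSxS => ttsxssSxS => ttsxsssxS => ttsxsssxs

S => SxS   [S -> S x S]
SxS => tSSxS   [S -> t S S]
tSSxS => ttSSSxS   [S -> t S S]
ttSSSxS => ttSxSSSxS   [S -> S x S]
ttSxSSSxS => ttsxSSSxS   [S -> s]
ttsxSSSxS => ttsxsSSxS   [S -> s]
ttsxsSSxS => ttsxssSxS   [S -> s]
ttsxssSxS => ttsxsssxS   [S -> s]
ttsxsssxS => ttsxsssxs   [S -> s]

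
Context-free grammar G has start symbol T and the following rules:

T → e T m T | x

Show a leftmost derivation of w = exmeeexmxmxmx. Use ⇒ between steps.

T ⇒ eTmT ⇒ exmT ⇒ exmeTmT ⇒ exmeeTmTmT ⇒ exmeeeTmTmTmT ⇒ exmeeexmTmTmT ⇒ exmeeexmxmTmT ⇒ exmeeexmxmxmT ⇒ exmeeexmxmxmx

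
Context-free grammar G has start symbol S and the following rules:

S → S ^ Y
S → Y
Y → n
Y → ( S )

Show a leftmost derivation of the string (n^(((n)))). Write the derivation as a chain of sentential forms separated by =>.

S => Y   [S → Y]
Y => (S)   [Y → ( S )]
(S) => (S^Y)   [S → S ^ Y]
(S^Y) => (Y^Y)   [S → Y]
(Y^Y) => (n^Y)   [Y → n]
(n^Y) => (n^(S))   [Y → ( S )]
(n^(S)) => (n^(Y))   [S → Y]
(n^(Y)) => (n^((S)))   [Y → ( S )]
(n^((S))) => (n^((Y)))   [S → Y]
(n^((Y))) => (n^(((S))))   [Y → ( S )]
(n^(((S)))) => (n^(((Y))))   [S → Y]
(n^(((Y)))) => (n^(((n))))   [Y → n]

S => Y => (S) => (S^Y) => (Y^Y) => (n^Y) => (n^(S)) => (n^(Y)) => (n^((S))) => (n^((Y))) => (n^(((S)))) => (n^(((Y)))) => (n^(((n))))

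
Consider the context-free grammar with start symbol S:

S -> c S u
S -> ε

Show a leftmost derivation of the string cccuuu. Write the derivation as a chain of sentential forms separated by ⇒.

S ⇒ cSu ⇒ ccSuu ⇒ cccSuuu ⇒ cccuuu

S ⇒ cSu   [S -> c S u]
cSu ⇒ ccSuu   [S -> c S u]
ccSuu ⇒ cccSuuu   [S -> c S u]
cccSuuu ⇒ cccuuu   [S -> ε]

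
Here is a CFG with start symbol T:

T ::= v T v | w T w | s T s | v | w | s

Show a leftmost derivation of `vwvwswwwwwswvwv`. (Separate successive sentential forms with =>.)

T => vTv   [T ::= v T v]
vTv => vwTwv   [T ::= w T w]
vwTwv => vwvTvwv   [T ::= v T v]
vwvTvwv => vwvwTwvwv   [T ::= w T w]
vwvwTwvwv => vwvwsTswvwv   [T ::= s T s]
vwvwsTswvwv => vwvwswTwswvwv   [T ::= w T w]
vwvwswTwswvwv => vwvwswwTwwswvwv   [T ::= w T w]
vwvwswwTwwswvwv => vwvwswwwwwswvwv   [T ::= w]

T => vTv => vwTwv => vwvTvwv => vwvwTwvwv => vwvwsTswvwv => vwvwswTwswvwv => vwvwswwTwwswvwv => vwvwswwwwwswvwv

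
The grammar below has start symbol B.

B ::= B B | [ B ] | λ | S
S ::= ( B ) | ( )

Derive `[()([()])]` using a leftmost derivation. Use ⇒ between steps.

B ⇒ [B] ⇒ [BB] ⇒ [SB] ⇒ [()B] ⇒ [()S] ⇒ [()(B)] ⇒ [()([B])] ⇒ [()([BB])] ⇒ [()([SB])] ⇒ [()([(B)B])] ⇒ [()([()B])] ⇒ [()([()])]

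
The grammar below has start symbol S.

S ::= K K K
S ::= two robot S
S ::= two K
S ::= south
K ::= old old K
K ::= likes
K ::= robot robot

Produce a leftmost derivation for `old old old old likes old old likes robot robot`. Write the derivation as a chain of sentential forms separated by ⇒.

S ⇒ K K K ⇒ old old K K K ⇒ old old old old K K K ⇒ old old old old likes K K ⇒ old old old old likes old old K K ⇒ old old old old likes old old likes K ⇒ old old old old likes old old likes robot robot

S ⇒ K K K   [S ::= K K K]
K K K ⇒ old old K K K   [K ::= old old K]
old old K K K ⇒ old old old old K K K   [K ::= old old K]
old old old old K K K ⇒ old old old old likes K K   [K ::= likes]
old old old old likes K K ⇒ old old old old likes old old K K   [K ::= old old K]
old old old old likes old old K K ⇒ old old old old likes old old likes K   [K ::= likes]
old old old old likes old old likes K ⇒ old old old old likes old old likes robot robot   [K ::= robot robot]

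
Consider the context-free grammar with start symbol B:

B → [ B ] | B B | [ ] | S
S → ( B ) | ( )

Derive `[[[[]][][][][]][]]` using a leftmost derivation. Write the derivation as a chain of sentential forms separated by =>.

B => [B] => [BB] => [[B]B] => [[BB]B] => [[BBB]B] => [[BBBB]B] => [[[B]BBB]B] => [[[[]]BBB]B] => [[[[]]BBBB]B] => [[[[]][]BBB]B] => [[[[]][][]BB]B] => [[[[]][][][]B]B] => [[[[]][][][][]]B] => [[[[]][][][][]][]]

B => [B]   [B → [ B ]]
[B] => [BB]   [B → B B]
[BB] => [[B]B]   [B → [ B ]]
[[B]B] => [[BB]B]   [B → B B]
[[BB]B] => [[BBB]B]   [B → B B]
[[BBB]B] => [[BBBB]B]   [B → B B]
[[BBBB]B] => [[[B]BBB]B]   [B → [ B ]]
[[[B]BBB]B] => [[[[]]BBB]B]   [B → [ ]]
[[[[]]BBB]B] => [[[[]]BBBB]B]   [B → B B]
[[[[]]BBBB]B] => [[[[]][]BBB]B]   [B → [ ]]
[[[[]][]BBB]B] => [[[[]][][]BB]B]   [B → [ ]]
[[[[]][][]BB]B] => [[[[]][][][]B]B]   [B → [ ]]
[[[[]][][][]B]B] => [[[[]][][][][]]B]   [B → [ ]]
[[[[]][][][][]]B] => [[[[]][][][][]][]]   [B → [ ]]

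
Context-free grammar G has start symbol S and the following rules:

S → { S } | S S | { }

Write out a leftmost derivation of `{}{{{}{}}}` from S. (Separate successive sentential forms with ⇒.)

S ⇒ SS ⇒ {}S ⇒ {}{S} ⇒ {}{{S}} ⇒ {}{{SS}} ⇒ {}{{{}S}} ⇒ {}{{{}{}}}

S ⇒ SS   [S → S S]
SS ⇒ {}S   [S → { }]
{}S ⇒ {}{S}   [S → { S }]
{}{S} ⇒ {}{{S}}   [S → { S }]
{}{{S}} ⇒ {}{{SS}}   [S → S S]
{}{{SS}} ⇒ {}{{{}S}}   [S → { }]
{}{{{}S}} ⇒ {}{{{}{}}}   [S → { }]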